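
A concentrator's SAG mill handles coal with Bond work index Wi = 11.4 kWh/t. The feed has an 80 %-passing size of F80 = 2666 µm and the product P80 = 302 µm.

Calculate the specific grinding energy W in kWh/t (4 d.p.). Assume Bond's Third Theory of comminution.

W = 10 Wi (P80^-0.5 − F80^-0.5)
1/√302 = 0.057544;  1/√2666 = 0.019367
W = 10·11.4·(0.057544 − 0.019367) = 4.3521 kWh/t

W = 4.3521 kWh/t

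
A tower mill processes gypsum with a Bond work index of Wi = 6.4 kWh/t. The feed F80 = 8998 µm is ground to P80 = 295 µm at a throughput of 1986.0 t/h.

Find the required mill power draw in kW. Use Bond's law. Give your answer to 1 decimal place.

P = 6060.3 kW

Bond:  W = 10 Wi (1/√P − 1/√F)
W = 10·6.4·(1/√295 − 1/√8998) = 10·6.4·(0.047680) = 3.0515 kWh/t
P = W·T = 3.0515·1986.0 = 6060.3 kW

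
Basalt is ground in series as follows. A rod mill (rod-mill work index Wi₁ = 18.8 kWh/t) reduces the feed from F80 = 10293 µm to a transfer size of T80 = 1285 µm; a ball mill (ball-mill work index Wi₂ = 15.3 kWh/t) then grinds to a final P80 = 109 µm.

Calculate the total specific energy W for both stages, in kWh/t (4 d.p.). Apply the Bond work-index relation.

W = 13.7781 kWh/t

W = 10 Wi / √P80 − 10 Wi / √F80
Stage 1 (10293→1285 µm, Wi₁=18.8): W₁ = 10·18.8·(0.027896 − 0.009857) = 3.3915 kWh/t
Stage 2 (1285→109 µm, Wi₂=15.3): W₂ = 10·15.3·(0.095783 − 0.027896) = 10.3866 kWh/t
W = W₁ + W₂ = 3.3915 + 10.3866 = 13.7781 kWh/t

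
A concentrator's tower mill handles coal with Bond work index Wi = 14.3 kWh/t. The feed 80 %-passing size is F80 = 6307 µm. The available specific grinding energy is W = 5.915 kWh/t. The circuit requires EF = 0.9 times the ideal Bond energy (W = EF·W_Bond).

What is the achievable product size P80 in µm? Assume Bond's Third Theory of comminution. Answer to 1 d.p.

P80 = 291.7 µm

W = 10 Wi (1/√P80 − 1/√F80)  [Bond]
W_Bond = W / EF = 5.915 / 0.9 = 6.5722 kWh/t
1/√P80 = 1/√F80 + W_Bond/(10·Wi)
  = 6.5722/(10·14.3) + 1/√6307 = 0.045960 + 0.012592 = 0.058551
P80 = (1/0.058551)² = 17.0790² = 291.69 µm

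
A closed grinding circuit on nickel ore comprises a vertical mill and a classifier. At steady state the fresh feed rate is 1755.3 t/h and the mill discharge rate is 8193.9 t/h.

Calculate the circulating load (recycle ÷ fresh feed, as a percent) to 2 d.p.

Steady state: M = F + R.
R = M − F = 8193.9 − 1755.3 = 6438.6 t/h
CL = 100·R/F = 100·6438.6/1755.3 = 366.81 %

CL = 366.81 %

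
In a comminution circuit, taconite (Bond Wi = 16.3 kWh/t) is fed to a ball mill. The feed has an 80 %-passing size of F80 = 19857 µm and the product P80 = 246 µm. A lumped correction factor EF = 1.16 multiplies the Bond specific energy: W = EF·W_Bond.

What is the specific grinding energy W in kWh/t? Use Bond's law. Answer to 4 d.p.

W = 10.7135 kWh/t

Bond:  W = 10 Wi (1/√P − 1/√F)
1/√246 = 0.063758;  1/√19857 = 0.007096
W = 10·16.3·(0.063758 − 0.007096) = 9.2358 kWh/t
W_actual = 1.16 × 9.2358 = 10.7135 kWh/t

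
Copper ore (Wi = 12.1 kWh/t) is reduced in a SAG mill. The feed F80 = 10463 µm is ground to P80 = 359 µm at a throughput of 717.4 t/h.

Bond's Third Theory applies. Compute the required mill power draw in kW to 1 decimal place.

W = 10·Wi·(P80^(-½) − F80^(-½))
W = 10·12.1·(1/√359 − 1/√10463) = 10·12.1·(0.043002) = 5.2032 kWh/t
P_mill = W·ṁ = 5.2032·717.4 = 3732.8 kW

P = 3732.8 kW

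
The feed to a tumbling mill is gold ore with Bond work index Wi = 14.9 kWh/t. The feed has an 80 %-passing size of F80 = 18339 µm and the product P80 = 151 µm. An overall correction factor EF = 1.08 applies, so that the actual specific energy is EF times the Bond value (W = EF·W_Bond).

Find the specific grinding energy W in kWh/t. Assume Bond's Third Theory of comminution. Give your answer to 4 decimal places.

Bond: W = 10·Wi·(1/√P80 − 1/√F80)
1/√151 = 0.081379;  1/√18339 = 0.007384
W = 10·14.9·(0.081379 − 0.007384) = 11.0252 kWh/t
With EF = 1.08: W = 11.0252·1.08 = 11.9072 kWh/t

W = 11.9072 kWh/t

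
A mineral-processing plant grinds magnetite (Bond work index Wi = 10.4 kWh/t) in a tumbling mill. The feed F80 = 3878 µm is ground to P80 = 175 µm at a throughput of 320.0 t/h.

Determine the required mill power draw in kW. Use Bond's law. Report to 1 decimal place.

Bond: W = 10·Wi·(1/√P80 − 1/√F80)
W = 10·10.4·(1/√175 − 1/√3878) = 10·10.4·(0.059535) = 6.1916 kWh/t
P = W·T = 6.1916·320.0 = 1981.3 kW

P = 1981.3 kW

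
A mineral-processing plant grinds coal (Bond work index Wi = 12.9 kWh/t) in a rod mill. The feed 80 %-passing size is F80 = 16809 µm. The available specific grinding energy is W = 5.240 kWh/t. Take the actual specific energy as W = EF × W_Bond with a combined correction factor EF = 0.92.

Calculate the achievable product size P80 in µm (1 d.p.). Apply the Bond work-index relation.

W_Bond = 10·Wi·(1/√P₈₀ − 1/√F₈₀)
W_Bond = W / EF = 5.240 / 0.92 = 5.6957 kWh/t
⇒ 1/√P80 = W_Bond/(10·Wi) + 1/√F80
  = 5.6957/(10·12.9) + 1/√16809 = 0.044152 + 0.007713 = 0.051865
P80 = (1/0.051865)² = 19.2807² = 371.74 µm

P80 = 371.7 µm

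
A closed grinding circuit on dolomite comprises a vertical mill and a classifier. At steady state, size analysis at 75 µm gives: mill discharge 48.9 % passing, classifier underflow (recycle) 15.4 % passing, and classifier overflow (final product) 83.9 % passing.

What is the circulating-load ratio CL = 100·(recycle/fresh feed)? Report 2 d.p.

Classifier node, passing 75 µm:
(1+r)d = ru + o → r = (o−d)/(d−u)
r = (83.9 − 48.9)/(48.9 − 15.4) = 35.0/33.5 = 1.0448
CL = 100·r = 104.48 %

CL = 104.48 %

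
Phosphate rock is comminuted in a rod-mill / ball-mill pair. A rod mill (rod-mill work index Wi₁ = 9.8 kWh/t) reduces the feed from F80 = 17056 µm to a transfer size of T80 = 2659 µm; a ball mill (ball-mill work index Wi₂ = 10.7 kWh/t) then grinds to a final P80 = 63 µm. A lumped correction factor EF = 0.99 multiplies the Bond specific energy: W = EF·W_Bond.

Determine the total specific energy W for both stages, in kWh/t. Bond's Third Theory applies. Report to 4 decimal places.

W = 12.4302 kWh/t

W = 10 Wi (P80^-0.5 − F80^-0.5)
Stage 1 (17056→2659 µm, Wi₁=9.8): W₁ = 10·9.8·(0.019393 − 0.007657) = 1.1501 kWh/t
Stage 2 (2659→63 µm, Wi₂=10.7): W₂ = 10·10.7·(0.125988 − 0.019393) = 11.4057 kWh/t
W = W₁ + W₂ = 1.1501 + 11.4057 = 12.5558 kWh/t
W_actual = 0.99 × 12.5558 = 12.4302 kWh/t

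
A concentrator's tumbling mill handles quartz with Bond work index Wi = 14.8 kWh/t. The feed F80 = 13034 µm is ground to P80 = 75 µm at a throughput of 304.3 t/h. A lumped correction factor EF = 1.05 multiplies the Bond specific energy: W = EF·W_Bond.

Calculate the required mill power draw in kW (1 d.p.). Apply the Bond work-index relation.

P = 5046.2 kW

W = 10 Wi (1/√P80 − 1/√F80)  [Bond]
W = 10·14.8·(1/√75 − 1/√13034) = 10·14.8·(0.106711) = 15.7932 kWh/t
Corrected W = EF·W_Bond = 1.05·15.7932 = 16.5829 kWh/t
Mill draw = 16.5829 × 304.3 = 5046.2 kW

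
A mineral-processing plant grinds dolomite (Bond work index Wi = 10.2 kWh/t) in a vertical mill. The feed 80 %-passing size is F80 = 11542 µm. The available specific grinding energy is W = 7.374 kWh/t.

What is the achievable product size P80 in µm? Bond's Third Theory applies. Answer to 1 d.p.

W = 10 Wi (1/√P80 − 1/√F80)  [Bond]
P80^(−½) = W/(10 Wi) + F80^(−½)
  = 7.3740/(10·10.2) + 1/√11542 = 0.072294 + 0.009308 = 0.081602
P80 = (1/0.081602)² = 12.2546² = 150.17 µm

P80 = 150.2 µm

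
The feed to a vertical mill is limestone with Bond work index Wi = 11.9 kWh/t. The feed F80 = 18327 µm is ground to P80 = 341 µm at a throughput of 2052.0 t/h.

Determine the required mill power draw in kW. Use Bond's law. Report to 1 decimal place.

P = 11419.8 kW

W = 10 Wi (P80^-0.5 − F80^-0.5)
W = 10·11.9·(1/√341 − 1/√18327) = 10·11.9·(0.046766) = 5.5652 kWh/t
P_mill = W·ṁ = 5.5652·2052.0 = 11419.8 kW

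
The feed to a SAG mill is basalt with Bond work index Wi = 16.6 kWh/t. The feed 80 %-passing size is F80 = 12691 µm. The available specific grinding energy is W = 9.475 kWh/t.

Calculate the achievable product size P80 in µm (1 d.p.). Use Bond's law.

P80 = 229.9 µm

W = 10 Wi (P80^-0.5 − F80^-0.5)
1/√P80 = 1/√F80 + W/(10·Wi)
  = 9.4750/(10·16.6) + 1/√12691 = 0.057078 + 0.008877 = 0.065955
P80 = (1/0.065955)² = 15.1618² = 229.88 µm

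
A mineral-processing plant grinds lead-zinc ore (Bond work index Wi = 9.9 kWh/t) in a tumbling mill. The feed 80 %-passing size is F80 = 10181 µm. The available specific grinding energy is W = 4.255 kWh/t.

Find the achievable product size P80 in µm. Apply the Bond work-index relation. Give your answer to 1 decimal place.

P80 = 357.5 µm

W = 10·Wi·[P80^(−½) − F80^(−½)]
P80^-0.5 = F80^-0.5 + W/(10 Wi)
  = 4.2550/(10·9.9) + 1/√10181 = 0.042980 + 0.009911 = 0.052891
P80 = (1/0.052891)² = 18.9070² = 357.47 µm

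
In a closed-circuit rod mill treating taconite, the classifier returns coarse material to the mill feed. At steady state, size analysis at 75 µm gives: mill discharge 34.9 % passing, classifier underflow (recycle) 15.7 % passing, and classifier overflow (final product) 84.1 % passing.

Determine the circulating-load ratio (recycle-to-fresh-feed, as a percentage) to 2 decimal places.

Classifier node, passing 75 µm:
d + r·d = r·u + o → r(d−u) = o−d
r = (84.1 − 34.9)/(34.9 − 15.7) = 49.2/19.2 = 2.5625
CL = 100·r = 256.25 %

CL = 256.25 %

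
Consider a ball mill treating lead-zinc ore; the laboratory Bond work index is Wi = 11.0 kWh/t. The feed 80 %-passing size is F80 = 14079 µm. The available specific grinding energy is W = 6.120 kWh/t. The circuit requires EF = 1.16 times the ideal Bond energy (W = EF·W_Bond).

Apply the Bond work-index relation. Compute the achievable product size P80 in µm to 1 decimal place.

P80 = 314.5 µm

W = 10 Wi (1/√P80 − 1/√F80)  [Bond]
W_Bond = W / EF = 6.120 / 1.16 = 5.2759 kWh/t
1/√P80 = 1/√F80 + W_Bond/(10·Wi)
  = 5.2759/(10·11.0) + 1/√14079 = 0.047962 + 0.008428 = 0.056390
P80 = (1/0.056390)² = 17.7336² = 314.48 µm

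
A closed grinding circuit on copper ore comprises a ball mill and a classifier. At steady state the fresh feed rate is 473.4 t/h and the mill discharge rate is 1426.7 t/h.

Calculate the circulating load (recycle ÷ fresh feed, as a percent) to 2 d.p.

CL = 201.37 %

Mill node: discharge = fresh + recycle.
R = M − F = 1426.7 − 473.4 = 953.3 t/h
CL = 100·R/F = 100·953.3/473.4 = 201.37 %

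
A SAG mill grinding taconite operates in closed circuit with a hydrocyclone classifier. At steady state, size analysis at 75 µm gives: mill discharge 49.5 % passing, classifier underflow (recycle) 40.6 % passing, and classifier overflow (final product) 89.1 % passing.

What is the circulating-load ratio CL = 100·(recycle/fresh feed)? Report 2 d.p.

Classifier node, passing 75 µm:
r = (o − d)/(d − u)
r = (89.1 − 49.5)/(49.5 − 40.6) = 39.6/8.9 = 4.4494
CL = 100·r = 444.94 %

CL = 444.94 %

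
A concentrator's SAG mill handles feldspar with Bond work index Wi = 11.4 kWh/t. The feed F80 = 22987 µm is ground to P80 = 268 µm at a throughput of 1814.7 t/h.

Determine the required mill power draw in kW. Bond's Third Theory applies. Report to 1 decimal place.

Bond:  W = 10 Wi (1/√P − 1/√F)
W = 10·11.4·(1/√268 − 1/√22987) = 10·11.4·(0.054489) = 6.2118 kWh/t
P = W·T = 6.2118·1814.7 = 11272.5 kW

P = 11272.5 kW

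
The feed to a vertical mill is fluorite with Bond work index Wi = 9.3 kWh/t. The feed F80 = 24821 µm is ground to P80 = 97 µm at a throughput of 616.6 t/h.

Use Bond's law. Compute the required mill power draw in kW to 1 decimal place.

W = 10 Wi / √P80 − 10 Wi / √F80
W = 10·9.3·(1/√97 − 1/√24821) = 10·9.3·(0.095187) = 8.8524 kWh/t
P = W·T = 8.8524·616.6 = 5458.4 kW

P = 5458.4 kW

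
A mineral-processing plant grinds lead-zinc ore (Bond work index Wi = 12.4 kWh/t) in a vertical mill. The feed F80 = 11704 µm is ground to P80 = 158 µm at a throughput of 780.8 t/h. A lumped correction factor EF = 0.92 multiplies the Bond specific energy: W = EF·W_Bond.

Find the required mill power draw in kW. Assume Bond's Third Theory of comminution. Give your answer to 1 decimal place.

P = 6263.0 kW

W = 10·Wi·(P80^(-½) − F80^(-½))
W = 10·12.4·(1/√158 − 1/√11704) = 10·12.4·(0.070312) = 8.7187 kWh/t
Apply correction: 8.7187 × 0.92 = 8.0212 kWh/t
Power = W × throughput = 8.0212 kWh/t × 780.8 t/h = 6263.0 kW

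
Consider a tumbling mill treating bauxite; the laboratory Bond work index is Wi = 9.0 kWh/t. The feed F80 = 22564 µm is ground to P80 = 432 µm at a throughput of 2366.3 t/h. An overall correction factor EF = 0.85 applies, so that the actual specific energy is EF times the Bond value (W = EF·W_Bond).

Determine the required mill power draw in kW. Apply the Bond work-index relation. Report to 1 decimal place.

W = 10·Wi·[P80^(−½) − F80^(−½)]
W = 10·9.0·(1/√432 − 1/√22564) = 10·9.0·(0.041455) = 3.7310 kWh/t
W_actual = 0.85 × 3.7310 = 3.1713 kWh/t
Mill draw = 3.1713 × 2366.3 = 7504.3 kW

P = 7504.3 kW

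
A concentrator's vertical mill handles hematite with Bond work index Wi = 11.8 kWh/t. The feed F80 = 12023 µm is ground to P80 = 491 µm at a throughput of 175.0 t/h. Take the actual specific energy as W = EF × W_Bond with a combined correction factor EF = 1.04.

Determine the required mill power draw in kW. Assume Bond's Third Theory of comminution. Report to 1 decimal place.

W = 10 Wi / √P80 − 10 Wi / √F80
W = 10·11.8·(1/√491 − 1/√12023) = 10·11.8·(0.036009) = 4.2491 kWh/t
With EF = 1.04: W = 4.2491·1.04 = 4.4191 kWh/t
P_mill = W·ṁ = 4.4191·175.0 = 773.3 kW

P = 773.3 kW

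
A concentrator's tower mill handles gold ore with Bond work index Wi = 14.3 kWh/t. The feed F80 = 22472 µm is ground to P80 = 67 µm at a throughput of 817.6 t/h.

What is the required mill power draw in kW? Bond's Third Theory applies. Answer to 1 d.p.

W = 10·Wi·(P80^(-½) − F80^(-½))
W = 10·14.3·(1/√67 − 1/√22472) = 10·14.3·(0.115499) = 16.5163 kWh/t
Mill draw = 16.5163 × 817.6 = 13503.7 kW

P = 13503.7 kW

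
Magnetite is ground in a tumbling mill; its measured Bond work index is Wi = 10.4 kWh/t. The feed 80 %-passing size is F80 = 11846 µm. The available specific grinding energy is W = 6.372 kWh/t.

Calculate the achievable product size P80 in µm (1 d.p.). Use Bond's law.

P80 = 201.4 µm

Bond: W = 10·Wi·(1/√P80 − 1/√F80)
P80^(−½) = W/(10 Wi) + F80^(−½)
  = 6.3720/(10·10.4) + 1/√11846 = 0.061269 + 0.009188 = 0.070457
P80 = (1/0.070457)² = 14.1930² = 201.44 µm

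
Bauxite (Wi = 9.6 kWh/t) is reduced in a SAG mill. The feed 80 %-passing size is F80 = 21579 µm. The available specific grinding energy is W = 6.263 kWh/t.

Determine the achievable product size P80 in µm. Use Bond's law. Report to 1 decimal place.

W = 10 Wi (1/√P80 − 1/√F80)  [Bond]
1/√P80 = 1/√F80 + W/(10·Wi)
  = 6.2630/(10·9.6) + 1/√21579 = 0.065240 + 0.006807 = 0.072047
P80 = (1/0.072047)² = 13.8798² = 192.65 µm

P80 = 192.6 µm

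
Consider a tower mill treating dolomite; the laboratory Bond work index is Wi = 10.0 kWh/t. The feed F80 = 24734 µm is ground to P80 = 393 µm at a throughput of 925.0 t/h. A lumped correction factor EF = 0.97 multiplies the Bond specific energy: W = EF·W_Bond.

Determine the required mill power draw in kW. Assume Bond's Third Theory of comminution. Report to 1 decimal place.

Bond: W = 10·Wi·(1/√P80 − 1/√F80)
W = 10·10.0·(1/√393 − 1/√24734) = 10·10.0·(0.044085) = 4.4085 kWh/t
Apply correction: 4.4085 × 0.97 = 4.2762 kWh/t
Mill draw = 4.2762 × 925.0 = 3955.5 kW

P = 3955.5 kW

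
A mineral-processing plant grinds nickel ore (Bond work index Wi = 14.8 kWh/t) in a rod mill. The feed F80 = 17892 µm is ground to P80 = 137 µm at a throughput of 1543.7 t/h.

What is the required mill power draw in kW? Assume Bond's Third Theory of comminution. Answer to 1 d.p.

W = 10·Wi·[P80^(−½) − F80^(−½)]
W = 10·14.8·(1/√137 − 1/√17892) = 10·14.8·(0.077960) = 11.5380 kWh/t
Mill draw = 11.5380 × 1543.7 = 17811.3 kW

P = 17811.3 kW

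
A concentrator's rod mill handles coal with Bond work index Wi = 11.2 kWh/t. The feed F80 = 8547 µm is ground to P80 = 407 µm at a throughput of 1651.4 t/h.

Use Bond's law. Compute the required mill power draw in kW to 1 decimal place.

P = 7167.4 kW

W = 10·Wi·(P80^(-½) − F80^(-½))
W = 10·11.2·(1/√407 − 1/√8547) = 10·11.2·(0.038752) = 4.3402 kWh/t
P = W·T = 4.3402·1651.4 = 7167.4 kW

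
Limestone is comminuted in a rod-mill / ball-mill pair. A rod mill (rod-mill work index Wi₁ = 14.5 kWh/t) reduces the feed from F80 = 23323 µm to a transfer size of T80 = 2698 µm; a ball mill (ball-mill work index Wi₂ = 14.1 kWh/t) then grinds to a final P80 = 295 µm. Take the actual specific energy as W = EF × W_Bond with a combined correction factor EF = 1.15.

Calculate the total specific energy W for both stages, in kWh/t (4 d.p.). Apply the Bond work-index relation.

Bond:  W = 10 Wi (1/√P − 1/√F)
Stage 1 (23323→2698 µm, Wi₁=14.5): W₁ = 10·14.5·(0.019252 − 0.006548) = 1.8421 kWh/t
Stage 2 (2698→295 µm, Wi₂=14.1): W₂ = 10·14.1·(0.058222 − 0.019252) = 5.4948 kWh/t
W = W₁ + W₂ = 1.8421 + 5.4948 = 7.3369 kWh/t
With EF = 1.15: W = 7.3369·1.15 = 8.4374 kWh/t

W = 8.4374 kWh/t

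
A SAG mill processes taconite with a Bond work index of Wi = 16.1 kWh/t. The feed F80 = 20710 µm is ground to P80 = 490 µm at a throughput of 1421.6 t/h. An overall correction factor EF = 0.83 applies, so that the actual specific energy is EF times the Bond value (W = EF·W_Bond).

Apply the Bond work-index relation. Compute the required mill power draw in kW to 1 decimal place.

P = 7261.8 kW

W = 10·Wi·(P80^(-½) − F80^(-½))
W = 10·16.1·(1/√490 − 1/√20710) = 10·16.1·(0.038227) = 6.1545 kWh/t
Corrected W = EF·W_Bond = 0.83·6.1545 = 5.1082 kWh/t
Power = W × throughput = 5.1082 kWh/t × 1421.6 t/h = 7261.8 kW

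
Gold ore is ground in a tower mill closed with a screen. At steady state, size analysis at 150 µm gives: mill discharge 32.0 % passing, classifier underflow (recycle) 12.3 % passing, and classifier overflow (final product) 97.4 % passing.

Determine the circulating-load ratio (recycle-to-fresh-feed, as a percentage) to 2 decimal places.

Balance %-passing 150 µm (r = R/F):
Fd + Rd = Ru + Fo ⇒ R/F = (o−d)/(d−u)
r = (97.4 − 32.0)/(32.0 − 12.3) = 65.4/19.7 = 3.3198
CL = 100·r = 331.98 %

CL = 331.98 %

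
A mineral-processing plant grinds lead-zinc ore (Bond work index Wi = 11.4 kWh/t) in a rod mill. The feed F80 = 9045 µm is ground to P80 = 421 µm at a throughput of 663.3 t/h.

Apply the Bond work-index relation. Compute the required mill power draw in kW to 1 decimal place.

W = 10 Wi (1/√P80 − 1/√F80)  [Bond]
W = 10·11.4·(1/√421 − 1/√9045) = 10·11.4·(0.038222) = 4.3573 kWh/t
Power = W × throughput = 4.3573 kWh/t × 663.3 t/h = 2890.2 kW

P = 2890.2 kW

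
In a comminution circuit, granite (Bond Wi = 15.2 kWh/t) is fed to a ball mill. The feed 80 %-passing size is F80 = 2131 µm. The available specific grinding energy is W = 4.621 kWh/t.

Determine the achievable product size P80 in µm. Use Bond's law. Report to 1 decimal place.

P80 = 368.9 µm

W = 10 Wi (P80^-0.5 − F80^-0.5)
P80^(−½) = W/(10 Wi) + F80^(−½)
  = 4.6210/(10·15.2) + 1/√2131 = 0.030401 + 0.021662 = 0.052064
P80 = (1/0.052064)² = 19.2072² = 368.92 µm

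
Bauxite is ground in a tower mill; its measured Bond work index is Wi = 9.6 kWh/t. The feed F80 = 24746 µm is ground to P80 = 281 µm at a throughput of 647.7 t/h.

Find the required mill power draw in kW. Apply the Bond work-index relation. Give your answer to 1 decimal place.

W = 10 Wi (P80^-0.5 − F80^-0.5)
W = 10·9.6·(1/√281 − 1/√24746) = 10·9.6·(0.053298) = 5.1166 kWh/t
P_mill = W·ṁ = 5.1166·647.7 = 3314.0 kW

P = 3314.0 kW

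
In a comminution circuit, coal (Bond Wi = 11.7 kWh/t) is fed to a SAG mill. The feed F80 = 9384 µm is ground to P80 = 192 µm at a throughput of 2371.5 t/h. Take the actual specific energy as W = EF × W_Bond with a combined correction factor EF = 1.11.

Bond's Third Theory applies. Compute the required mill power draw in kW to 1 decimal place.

Bond:  W = 10 Wi (1/√P − 1/√F)
W = 10·11.7·(1/√192 − 1/√9384) = 10·11.7·(0.061846) = 7.2360 kWh/t
Corrected W = EF·W_Bond = 1.11·7.2360 = 8.0319 kWh/t
P_mill = W·ṁ = 8.0319·2371.5 = 19047.7 kW

P = 19047.7 kW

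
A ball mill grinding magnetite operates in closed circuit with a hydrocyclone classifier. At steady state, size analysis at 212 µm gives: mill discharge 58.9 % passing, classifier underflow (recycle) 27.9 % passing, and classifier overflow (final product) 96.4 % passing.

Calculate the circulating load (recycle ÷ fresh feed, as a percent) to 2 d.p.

CL = 120.97 %

Mass balance on the −212 µm fraction:
r = (o − d)/(d − u)
r = (96.4 − 58.9)/(58.9 − 27.9) = 37.5/31.0 = 1.2097
CL = 100·r = 120.97 %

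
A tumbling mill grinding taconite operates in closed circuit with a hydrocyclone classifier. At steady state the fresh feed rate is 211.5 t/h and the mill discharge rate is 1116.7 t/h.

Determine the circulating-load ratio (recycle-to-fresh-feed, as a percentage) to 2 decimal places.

CL = 427.99 %

Steady state: M = F + R.
R = M − F = 1116.7 − 211.5 = 905.2 t/h
CL = 100·R/F = 100·905.2/211.5 = 427.99 %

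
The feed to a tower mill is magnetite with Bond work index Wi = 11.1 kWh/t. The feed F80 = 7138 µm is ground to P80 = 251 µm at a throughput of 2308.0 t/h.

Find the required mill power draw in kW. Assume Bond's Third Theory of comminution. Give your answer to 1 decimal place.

W = 10·Wi·(P80^(-½) − F80^(-½))
W = 10·11.1·(1/√251 − 1/√7138) = 10·11.1·(0.051283) = 5.6924 kWh/t
P = W·T = 5.6924·2308.0 = 13138.2 kW

P = 13138.2 kW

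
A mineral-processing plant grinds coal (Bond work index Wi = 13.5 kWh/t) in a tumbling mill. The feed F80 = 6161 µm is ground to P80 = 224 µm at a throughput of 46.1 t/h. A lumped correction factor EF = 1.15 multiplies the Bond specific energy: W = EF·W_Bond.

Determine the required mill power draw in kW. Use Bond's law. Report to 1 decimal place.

P = 387.0 kW

W = 10·Wi·(P80^(-½) − F80^(-½))
W = 10·13.5·(1/√224 − 1/√6161) = 10·13.5·(0.054075) = 7.3001 kWh/t
Apply correction: 7.3001 × 1.15 = 8.3952 kWh/t
Power = W × throughput = 8.3952 kWh/t × 46.1 t/h = 387.0 kW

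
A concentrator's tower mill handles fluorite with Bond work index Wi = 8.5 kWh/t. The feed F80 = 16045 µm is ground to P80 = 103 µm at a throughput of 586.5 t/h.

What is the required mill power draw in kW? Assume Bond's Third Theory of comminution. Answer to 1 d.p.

P = 4518.5 kW

W = 10 Wi / √P80 − 10 Wi / √F80
W = 10·8.5·(1/√103 − 1/√16045) = 10·8.5·(0.090638) = 7.7043 kWh/t
Power = W × throughput = 7.7043 kWh/t × 586.5 t/h = 4518.5 kW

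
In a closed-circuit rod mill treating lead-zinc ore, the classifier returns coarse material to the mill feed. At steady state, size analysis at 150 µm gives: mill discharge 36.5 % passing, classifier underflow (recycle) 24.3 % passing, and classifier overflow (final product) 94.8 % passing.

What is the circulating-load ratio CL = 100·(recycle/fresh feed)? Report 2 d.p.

Two-product formula at 150 µm:
r = (o − d)/(d − u)
r = (94.8 − 36.5)/(36.5 − 24.3) = 58.3/12.2 = 4.7787
CL = 100·r = 477.87 %

CL = 477.87 %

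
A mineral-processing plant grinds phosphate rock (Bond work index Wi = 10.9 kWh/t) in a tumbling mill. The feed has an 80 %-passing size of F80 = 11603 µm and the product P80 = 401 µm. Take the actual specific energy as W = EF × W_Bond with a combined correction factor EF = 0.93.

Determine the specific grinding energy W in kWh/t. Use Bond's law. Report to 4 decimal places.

W = 10 Wi (P80^-0.5 − F80^-0.5)
1/√401 = 0.049938;  1/√11603 = 0.009284
W = 10·10.9·(0.049938 − 0.009284) = 4.4313 kWh/t
Apply correction: 4.4313 × 0.93 = 4.1211 kWh/t

W = 4.1211 kWh/t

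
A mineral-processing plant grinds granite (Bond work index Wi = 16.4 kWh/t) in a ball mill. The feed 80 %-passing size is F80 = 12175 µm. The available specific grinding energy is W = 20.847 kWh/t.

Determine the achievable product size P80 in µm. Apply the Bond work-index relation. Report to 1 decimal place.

P80 = 53.9 µm

W = 10·Wi·[P80^(−½) − F80^(−½)]
P80^(−½) = W/(10 Wi) + F80^(−½)
  = 20.8470/(10·16.4) + 1/√12175 = 0.127116 + 0.009063 = 0.136179
P80 = (1/0.136179)² = 7.3433² = 53.92 µm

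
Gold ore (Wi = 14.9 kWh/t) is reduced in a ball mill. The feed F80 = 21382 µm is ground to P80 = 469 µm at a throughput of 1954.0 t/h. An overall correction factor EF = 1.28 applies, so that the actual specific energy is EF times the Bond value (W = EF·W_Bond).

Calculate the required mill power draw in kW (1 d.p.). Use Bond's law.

W = 10 Wi (1/√P80 − 1/√F80)  [Bond]
W = 10·14.9·(1/√469 − 1/√21382) = 10·14.9·(0.039337) = 5.8612 kWh/t
W_actual = 1.28 × 5.8612 = 7.5023 kWh/t
Power = W × throughput = 7.5023 kWh/t × 1954.0 t/h = 14659.6 kW

P = 14659.6 kW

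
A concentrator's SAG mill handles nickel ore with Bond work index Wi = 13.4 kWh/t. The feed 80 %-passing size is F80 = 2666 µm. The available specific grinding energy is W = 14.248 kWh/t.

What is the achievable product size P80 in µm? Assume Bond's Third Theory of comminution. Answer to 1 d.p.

P80 = 63.3 µm

W = 10·Wi·[P80^(−½) − F80^(−½)]
⇒ 1/√P80 = W/(10 Wi) + 1/√F80
  = 14.2480/(10·13.4) + 1/√2666 = 0.106328 + 0.019367 = 0.125696
P80 = (1/0.125696)² = 7.9557² = 63.29 µm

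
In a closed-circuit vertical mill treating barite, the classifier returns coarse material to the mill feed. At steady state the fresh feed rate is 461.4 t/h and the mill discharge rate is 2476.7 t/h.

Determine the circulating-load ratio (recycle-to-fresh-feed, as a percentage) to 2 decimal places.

CL = 436.78 %

Steady state: M = F + R.
R = M − F = 2476.7 − 461.4 = 2015.3 t/h
CL = 100·R/F = 100·2015.3/461.4 = 436.78 %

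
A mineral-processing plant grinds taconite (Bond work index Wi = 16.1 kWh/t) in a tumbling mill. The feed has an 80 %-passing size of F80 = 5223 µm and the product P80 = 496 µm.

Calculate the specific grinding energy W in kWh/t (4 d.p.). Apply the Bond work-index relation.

W = 5.0014 kWh/t

Bond: W = 10·Wi·(1/√P80 − 1/√F80)
1/√496 = 0.044901;  1/√5223 = 0.013837
W = 10·16.1·(0.044901 − 0.013837) = 5.0014 kWh/t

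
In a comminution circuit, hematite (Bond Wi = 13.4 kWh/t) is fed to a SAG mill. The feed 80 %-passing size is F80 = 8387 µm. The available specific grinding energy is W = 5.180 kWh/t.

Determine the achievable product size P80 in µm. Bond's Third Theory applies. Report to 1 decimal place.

W = 10 Wi (P80^-0.5 − F80^-0.5)
⇒ 1/√P80 = W/(10·Wi) + 1/√F80
  = 5.1800/(10·13.4) + 1/√8387 = 0.038657 + 0.010919 = 0.049576
P80 = (1/0.049576)² = 20.1710² = 406.87 µm

P80 = 406.9 µm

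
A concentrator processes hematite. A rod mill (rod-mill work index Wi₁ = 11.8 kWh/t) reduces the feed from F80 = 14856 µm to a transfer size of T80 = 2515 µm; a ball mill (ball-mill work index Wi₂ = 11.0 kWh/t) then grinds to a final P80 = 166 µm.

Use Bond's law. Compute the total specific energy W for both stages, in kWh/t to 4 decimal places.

W = 10 Wi / √P80 − 10 Wi / √F80
Stage 1 (14856→2515 µm, Wi₁=11.8): W₁ = 10·11.8·(0.019940 − 0.008204) = 1.3848 kWh/t
Stage 2 (2515→166 µm, Wi₂=11.0): W₂ = 10·11.0·(0.077615 − 0.019940) = 6.3442 kWh/t
W = W₁ + W₂ = 1.3848 + 6.3442 = 7.7291 kWh/t

W = 7.7291 kWh/t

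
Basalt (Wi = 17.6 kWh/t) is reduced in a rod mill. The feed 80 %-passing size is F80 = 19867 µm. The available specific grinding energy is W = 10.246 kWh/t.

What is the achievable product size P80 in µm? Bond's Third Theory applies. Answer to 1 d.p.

P80 = 234.4 µm

Bond: W = 10·Wi·(1/√P80 − 1/√F80)
P80^(−½) = W/(10 Wi) + F80^(−½)
  = 10.2460/(10·17.6) + 1/√19867 = 0.058216 + 0.007095 = 0.065311
P80 = (1/0.065311)² = 15.3114² = 234.44 µm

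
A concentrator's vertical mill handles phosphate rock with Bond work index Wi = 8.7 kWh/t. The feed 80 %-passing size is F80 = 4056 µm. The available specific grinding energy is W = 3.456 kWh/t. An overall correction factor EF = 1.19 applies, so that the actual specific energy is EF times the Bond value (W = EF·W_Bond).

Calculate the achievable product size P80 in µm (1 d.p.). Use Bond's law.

Bond: W = 10·Wi·(1/√P80 − 1/√F80)
W_Bond = W / EF = 3.456 / 1.19 = 2.9042 kWh/t
P80^-0.5 = F80^-0.5 + W_Bond/(10 Wi)
  = 2.9042/(10·8.7) + 1/√4056 = 0.033382 + 0.015702 = 0.049083
P80 = (1/0.049083)² = 20.3735² = 415.08 µm

P80 = 415.1 µm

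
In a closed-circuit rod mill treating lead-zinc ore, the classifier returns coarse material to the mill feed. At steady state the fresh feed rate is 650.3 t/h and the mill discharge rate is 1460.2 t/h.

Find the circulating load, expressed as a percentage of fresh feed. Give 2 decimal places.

Mill node: discharge = fresh + recycle.
R = M − F = 1460.2 − 650.3 = 809.9 t/h
CL = 100·R/F = 100·809.9/650.3 = 124.54 %

CL = 124.54 %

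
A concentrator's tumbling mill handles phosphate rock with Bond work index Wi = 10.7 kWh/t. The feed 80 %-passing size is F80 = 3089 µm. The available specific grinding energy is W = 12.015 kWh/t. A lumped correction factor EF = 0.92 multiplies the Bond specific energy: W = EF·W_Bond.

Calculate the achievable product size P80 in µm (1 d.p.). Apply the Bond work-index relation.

P80 = 51.0 µm

W = 10 Wi / √P80 − 10 Wi / √F80
W_Bond = W / EF = 12.015 / 0.92 = 13.0598 kWh/t
⇒ 1/√P80 = W_Bond/(10 Wi) + 1/√F80
  = 13.0598/(10·10.7) + 1/√3089 = 0.122054 + 0.017992 = 0.140047
P80 = (1/0.140047)² = 7.1405² = 50.99 µm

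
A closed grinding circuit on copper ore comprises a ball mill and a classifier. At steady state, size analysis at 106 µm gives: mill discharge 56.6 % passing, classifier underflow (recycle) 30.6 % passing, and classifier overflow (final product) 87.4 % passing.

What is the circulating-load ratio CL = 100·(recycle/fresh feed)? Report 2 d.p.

Classifier node, passing 106 µm:
r = (o − d)/(d − u)
r = (87.4 − 56.6)/(56.6 − 30.6) = 30.8/26.0 = 1.1846
CL = 100·r = 118.46 %

CL = 118.46 %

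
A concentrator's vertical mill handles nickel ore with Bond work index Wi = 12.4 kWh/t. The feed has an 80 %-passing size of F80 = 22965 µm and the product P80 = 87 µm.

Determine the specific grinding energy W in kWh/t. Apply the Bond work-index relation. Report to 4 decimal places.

W = 12.4759 kWh/t

W = 10·Wi·(P80^(-½) − F80^(-½))
1/√87 = 0.107211;  1/√22965 = 0.006599
W = 10·12.4·(0.107211 − 0.006599) = 12.4759 kWh/t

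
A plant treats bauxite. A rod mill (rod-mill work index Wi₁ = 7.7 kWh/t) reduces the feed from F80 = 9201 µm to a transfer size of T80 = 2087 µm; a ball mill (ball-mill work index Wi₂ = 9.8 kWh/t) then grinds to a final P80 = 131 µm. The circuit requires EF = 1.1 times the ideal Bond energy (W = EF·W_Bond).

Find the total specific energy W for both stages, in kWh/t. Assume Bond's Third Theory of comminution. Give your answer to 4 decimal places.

W = 8.0299 kWh/t

Bond: W = 10·Wi·(1/√P80 − 1/√F80)
Stage 1 (9201→2087 µm, Wi₁=7.7): W₁ = 10·7.7·(0.021890 − 0.010425) = 0.8828 kWh/t
Stage 2 (2087→131 µm, Wi₂=9.8): W₂ = 10·9.8·(0.087370 − 0.021890) = 6.4171 kWh/t
W = W₁ + W₂ = 0.8828 + 6.4171 = 7.2999 kWh/t
Apply correction: 7.2999 × 1.1 = 8.0299 kWh/t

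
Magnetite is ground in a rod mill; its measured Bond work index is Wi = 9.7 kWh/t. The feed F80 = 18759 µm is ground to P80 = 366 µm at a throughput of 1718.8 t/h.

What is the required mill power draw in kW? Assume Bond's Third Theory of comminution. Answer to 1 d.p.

P = 7497.5 kW

W = 10·Wi·[P80^(−½) − F80^(−½)]
W = 10·9.7·(1/√366 − 1/√18759) = 10·9.7·(0.044970) = 4.3621 kWh/t
P_mill = W·ṁ = 4.3621·1718.8 = 7497.5 kW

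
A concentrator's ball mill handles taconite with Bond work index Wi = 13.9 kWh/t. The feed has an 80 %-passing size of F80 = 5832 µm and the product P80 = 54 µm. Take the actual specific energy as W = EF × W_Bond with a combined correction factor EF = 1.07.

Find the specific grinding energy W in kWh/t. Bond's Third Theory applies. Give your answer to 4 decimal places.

W = 18.2920 kWh/t

W = 10·Wi·(P80^(-½) − F80^(-½))
1/√54 = 0.136083;  1/√5832 = 0.013095
W = 10·13.9·(0.136083 − 0.013095) = 17.0954 kWh/t
With EF = 1.07: W = 17.0954·1.07 = 18.2920 kWh/t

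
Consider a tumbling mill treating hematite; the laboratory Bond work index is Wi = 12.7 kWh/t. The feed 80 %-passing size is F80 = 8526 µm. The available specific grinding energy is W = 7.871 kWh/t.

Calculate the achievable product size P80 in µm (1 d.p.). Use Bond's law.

P80 = 188.7 µm

W = 10·Wi·(P80^(-½) − F80^(-½))
⇒ 1/√P80 = W/(10·Wi) + 1/√F80
  = 7.8710/(10·12.7) + 1/√8526 = 0.061976 + 0.010830 = 0.072806
P80 = (1/0.072806)² = 13.7351² = 188.65 µm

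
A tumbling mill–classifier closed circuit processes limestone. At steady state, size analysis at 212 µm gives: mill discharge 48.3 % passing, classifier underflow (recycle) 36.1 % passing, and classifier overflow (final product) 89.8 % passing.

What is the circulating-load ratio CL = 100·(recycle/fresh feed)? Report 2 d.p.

CL = 340.16 %

Classifier node, passing 212 µm:
d + r·d = r·u + o → r(d−u) = o−d
r = (89.8 − 48.3)/(48.3 − 36.1) = 41.5/12.2 = 3.4016
CL = 100·r = 340.16 %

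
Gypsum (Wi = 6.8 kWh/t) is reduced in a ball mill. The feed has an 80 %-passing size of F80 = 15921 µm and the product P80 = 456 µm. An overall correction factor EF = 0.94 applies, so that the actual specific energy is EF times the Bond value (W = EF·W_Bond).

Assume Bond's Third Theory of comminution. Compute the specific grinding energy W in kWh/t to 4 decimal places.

Bond:  W = 10 Wi (1/√P − 1/√F)
1/√456 = 0.046829;  1/√15921 = 0.007925
W = 10·6.8·(0.046829 − 0.007925) = 2.6455 kWh/t
Corrected W = EF·W_Bond = 0.94·2.6455 = 2.4867 kWh/t

W = 2.4867 kWh/t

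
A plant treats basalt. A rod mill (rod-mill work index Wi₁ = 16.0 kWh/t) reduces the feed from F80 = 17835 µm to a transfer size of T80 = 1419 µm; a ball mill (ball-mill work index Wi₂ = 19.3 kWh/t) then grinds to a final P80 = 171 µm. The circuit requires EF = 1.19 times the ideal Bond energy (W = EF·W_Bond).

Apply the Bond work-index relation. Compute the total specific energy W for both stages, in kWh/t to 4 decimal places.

W = 15.0951 kWh/t

W = 10·Wi·(P80^(-½) − F80^(-½))
Stage 1 (17835→1419 µm, Wi₁=16.0): W₁ = 10·16.0·(0.026547 − 0.007488) = 3.0494 kWh/t
Stage 2 (1419→171 µm, Wi₂=19.3): W₂ = 10·19.3·(0.076472 − 0.026547) = 9.6356 kWh/t
W = W₁ + W₂ = 3.0494 + 9.6356 = 12.6850 kWh/t
Corrected W = EF·W_Bond = 1.19·12.6850 = 15.0951 kWh/t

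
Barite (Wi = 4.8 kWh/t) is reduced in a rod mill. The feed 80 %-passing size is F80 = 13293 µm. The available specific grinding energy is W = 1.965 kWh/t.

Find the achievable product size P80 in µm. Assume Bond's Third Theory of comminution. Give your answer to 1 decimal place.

P80 = 406.3 µm

Bond:  W = 10 Wi (1/√P − 1/√F)
1/√P80 = 1/√F80 + W/(10·Wi)
  = 1.9650/(10·4.8) + 1/√13293 = 0.040938 + 0.008673 = 0.049611
P80 = (1/0.049611)² = 20.1569² = 406.30 µm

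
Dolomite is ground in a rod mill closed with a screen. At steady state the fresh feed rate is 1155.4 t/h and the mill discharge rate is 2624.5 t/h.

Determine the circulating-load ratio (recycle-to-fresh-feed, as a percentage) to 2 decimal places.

CL = 127.15 %

Discharge = new feed + return, hence
R = M − F = 2624.5 − 1155.4 = 1469.1 t/h
CL = 100·R/F = 100·1469.1/1155.4 = 127.15 %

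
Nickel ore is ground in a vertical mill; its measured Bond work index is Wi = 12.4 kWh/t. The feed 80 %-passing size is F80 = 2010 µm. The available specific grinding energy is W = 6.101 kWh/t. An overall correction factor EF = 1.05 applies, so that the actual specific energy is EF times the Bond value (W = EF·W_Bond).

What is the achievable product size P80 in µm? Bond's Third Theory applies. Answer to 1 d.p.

W = 10 Wi (P80^-0.5 − F80^-0.5)
W_Bond = W / EF = 6.101 / 1.05 = 5.8105 kWh/t
P80^-0.5 = F80^-0.5 + W_Bond/(10 Wi)
  = 5.8105/(10·12.4) + 1/√2010 = 0.046859 + 0.022305 = 0.069164
P80 = (1/0.069164)² = 14.4585² = 209.05 µm

P80 = 209.0 µm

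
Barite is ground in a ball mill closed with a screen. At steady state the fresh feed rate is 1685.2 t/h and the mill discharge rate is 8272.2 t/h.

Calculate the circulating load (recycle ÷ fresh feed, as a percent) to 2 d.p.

Discharge = new feed + return, hence
R = M − F = 8272.2 − 1685.2 = 6587.0 t/h
CL = 100·R/F = 100·6587.0/1685.2 = 390.87 %

CL = 390.87 %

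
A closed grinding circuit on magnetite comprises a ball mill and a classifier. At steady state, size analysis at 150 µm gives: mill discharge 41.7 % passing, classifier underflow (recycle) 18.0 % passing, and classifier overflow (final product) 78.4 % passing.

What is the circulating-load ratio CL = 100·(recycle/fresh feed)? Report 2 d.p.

Let r = R/F. Size balance at 150 µm:
d + r·d = r·u + o → r(d−u) = o−d
r = (78.4 − 41.7)/(41.7 − 18.0) = 36.7/23.7 = 1.5485
CL = 100·r = 154.85 %

CL = 154.85 %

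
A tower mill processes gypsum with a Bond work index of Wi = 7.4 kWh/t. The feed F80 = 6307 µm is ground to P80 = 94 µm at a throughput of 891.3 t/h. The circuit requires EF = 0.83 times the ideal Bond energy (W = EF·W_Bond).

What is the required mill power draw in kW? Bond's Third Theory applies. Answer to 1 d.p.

W = 10·Wi·(P80^(-½) − F80^(-½))
W = 10·7.4·(1/√94 − 1/√6307) = 10·7.4·(0.090550) = 6.7007 kWh/t
Apply correction: 6.7007 × 0.83 = 5.5616 kWh/t
P_mill = W·ṁ = 5.5616·891.3 = 4957.1 kW

P = 4957.1 kW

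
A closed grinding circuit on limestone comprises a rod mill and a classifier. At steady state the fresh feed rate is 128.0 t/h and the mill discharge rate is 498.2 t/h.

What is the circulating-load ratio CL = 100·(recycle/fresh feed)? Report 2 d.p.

Steady state: M = F + R.
R = M − F = 498.2 − 128.0 = 370.2 t/h
CL = 100·R/F = 100·370.2/128.0 = 289.22 %

CL = 289.22 %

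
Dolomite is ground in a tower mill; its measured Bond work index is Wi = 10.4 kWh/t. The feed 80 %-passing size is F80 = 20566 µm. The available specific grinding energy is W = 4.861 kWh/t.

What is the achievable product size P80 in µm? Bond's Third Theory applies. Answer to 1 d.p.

P80 = 346.6 µm

W = 10 Wi / √P80 − 10 Wi / √F80
P80^-0.5 = F80^-0.5 + W/(10 Wi)
  = 4.8610/(10·10.4) + 1/√20566 = 0.046740 + 0.006973 = 0.053713
P80 = (1/0.053713)² = 18.6173² = 346.60 µm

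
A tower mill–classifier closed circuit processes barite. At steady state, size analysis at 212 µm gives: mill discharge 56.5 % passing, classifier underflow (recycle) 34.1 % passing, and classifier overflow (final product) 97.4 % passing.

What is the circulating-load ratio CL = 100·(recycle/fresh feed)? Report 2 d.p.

CL = 182.59 %

Balance %-passing 212 µm (r = R/F):
(1+r)d = ru + o → r = (o−d)/(d−u)
r = (97.4 − 56.5)/(56.5 − 34.1) = 40.9/22.4 = 1.8259
CL = 100·r = 182.59 %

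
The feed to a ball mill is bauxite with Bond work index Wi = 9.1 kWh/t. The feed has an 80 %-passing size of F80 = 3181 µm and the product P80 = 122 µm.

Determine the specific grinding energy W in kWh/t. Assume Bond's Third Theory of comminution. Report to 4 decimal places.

W = 10·Wi·[P80^(−½) − F80^(−½)]
1/√122 = 0.090536;  1/√3181 = 0.017730
W = 10·9.1·(0.090536 − 0.017730) = 6.6253 kWh/t

W = 6.6253 kWh/t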